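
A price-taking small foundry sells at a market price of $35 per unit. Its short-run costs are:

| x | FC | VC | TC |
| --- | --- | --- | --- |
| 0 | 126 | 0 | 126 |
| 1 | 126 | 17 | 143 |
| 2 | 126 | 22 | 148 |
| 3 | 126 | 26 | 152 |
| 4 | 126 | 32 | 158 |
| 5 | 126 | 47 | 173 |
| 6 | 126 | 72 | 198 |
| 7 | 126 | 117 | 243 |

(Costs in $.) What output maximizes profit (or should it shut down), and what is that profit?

x = 6; profit = $12

Profit at each row (π = 35x − TC): x=0: -126; x=1: -108; x=2: -78; x=3: -47; x=4: -18; x=5: 2; x=6: 12; x=7: 2.
Profit is maximized at x = 6. AVC there is 72/6 = $12 ≤ P, so producing beats shutting down (which would give -$126).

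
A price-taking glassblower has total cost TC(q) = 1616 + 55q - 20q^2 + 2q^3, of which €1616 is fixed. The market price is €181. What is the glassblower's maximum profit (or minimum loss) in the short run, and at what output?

Profit = -€320 at q = 9

AVC = 55 - 20q + 2q^2; min AVC = €5 at q = 5. Since P = €181 ≥ min AVC, the firm produces.
MC = 55 - 40q + 6q^2. Setting P = MC and taking the root on the rising branch gives q* = 9.
TR = 181·9 = 1629. TC = 1616 + 333 = 1949. Profit = 1629 − 1949 = -€320.
By producing, the firm covers all variable cost plus €1296 of fixed cost; shutting down would lose the full €1616.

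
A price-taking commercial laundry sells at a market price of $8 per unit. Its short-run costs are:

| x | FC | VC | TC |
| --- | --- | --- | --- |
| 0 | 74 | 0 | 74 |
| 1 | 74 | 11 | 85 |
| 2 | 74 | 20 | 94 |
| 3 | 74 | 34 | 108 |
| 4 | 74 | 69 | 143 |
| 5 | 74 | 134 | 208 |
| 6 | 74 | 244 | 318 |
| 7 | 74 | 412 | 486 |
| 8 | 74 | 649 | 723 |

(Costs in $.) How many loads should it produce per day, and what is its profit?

Compute π = P·x − TC at each output: x=0: -74; x=1: -77; x=2: -78; x=3: -84; x=4: -111; x=5: -168; x=6: -270; x=7: -430; x=8: -659.
Profit is highest at x = 0. Equivalently, the lowest AVC in the table is 20/2 ≈ $10 at x = 2, and P = $8 falls below it — price never covers variable cost, so the firm shuts down and loses only its fixed cost.

x = 0 (shut down); profit = -$74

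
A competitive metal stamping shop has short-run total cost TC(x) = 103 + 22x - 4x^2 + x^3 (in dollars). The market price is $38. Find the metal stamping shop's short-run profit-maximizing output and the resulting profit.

AVC = 22 - 4x + x^2 has its minimum $18 at x = 2; price $38 clears that bar, so the firm operates.
With MC = 22 - 8x + 3x^2, P = MC on the upward-sloping part at x* = 4.
TR = 38·4 = 152. TC = 103 + 88 = 191. Profit = 152 − 191 = -$39.
That loss of $39 beats the $103 the firm would lose by shutting down; producing recovers $64 of fixed cost.

Profit = -$39 at x = 4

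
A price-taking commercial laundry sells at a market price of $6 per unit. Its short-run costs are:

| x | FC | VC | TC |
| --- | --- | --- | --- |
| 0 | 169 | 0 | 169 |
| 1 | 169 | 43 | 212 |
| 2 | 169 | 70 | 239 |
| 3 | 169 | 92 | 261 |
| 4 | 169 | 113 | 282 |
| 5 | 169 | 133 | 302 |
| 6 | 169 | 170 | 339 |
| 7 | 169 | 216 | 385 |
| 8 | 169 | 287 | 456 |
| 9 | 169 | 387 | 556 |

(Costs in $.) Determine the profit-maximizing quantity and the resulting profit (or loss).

Tabulate TR − TC: x=0: -169; x=1: -206; x=2: -227; x=3: -243; x=4: -258; x=5: -272; x=6: -303; x=7: -343; x=8: -408; x=9: -502.
Profit is highest at x = 0. Equivalently, the lowest AVC in the table is 133/5 ≈ $26.60 at x = 5, and P = $6 falls below it — price never covers variable cost, so the firm shuts down and loses only its fixed cost.

x = 0 (shut down); profit = -$169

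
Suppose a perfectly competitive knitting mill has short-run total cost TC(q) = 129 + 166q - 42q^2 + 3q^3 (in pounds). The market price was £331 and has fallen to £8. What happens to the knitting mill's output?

MC = 166 - 84q + 9q^2; the shutdown threshold is min AVC = £19 (at q = 7).
At P = £331 ≥ min AVC, set P = MC on the rising branch: q = 11.
At P = £8 < min AVC = £19, price no longer covers variable cost at any output, so the firm shuts down: q = 0.

Output falls from 11 to 0 (the firm shuts down)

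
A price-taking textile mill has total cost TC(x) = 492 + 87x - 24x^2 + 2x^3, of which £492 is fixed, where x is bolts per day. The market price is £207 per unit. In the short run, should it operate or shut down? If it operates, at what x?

Strip out fixed cost: VC = 87x - 24x^2 + 2x^3. Then AVC = 87 - 24x + 2x^2 and MC = 87 - 48x + 6x^2.
AVC is minimized where dAVC/dx = -24 + 4x = 0, at x = 6; min AVC = 87 - 24·6 + 2·6^2 = £15.
P = £207 exceeds min AVC = £15, so the firm stays open.
P = MC gives -120 - 48x + 6x^2 = 0, with roots -2 and 10. Take the larger (rising MC): x* = 10.
Check: AVC at x = 10 is £47 ≤ P, so revenue covers variable cost.
Profit = P·x − TC = 207·10 − 962 = £1108.

Produce at x = 10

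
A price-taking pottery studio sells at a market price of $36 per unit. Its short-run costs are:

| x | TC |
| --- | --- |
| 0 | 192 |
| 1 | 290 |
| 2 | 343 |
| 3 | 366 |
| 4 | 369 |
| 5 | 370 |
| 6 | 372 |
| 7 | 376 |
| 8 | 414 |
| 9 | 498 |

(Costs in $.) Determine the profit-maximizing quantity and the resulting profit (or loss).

Compute π = P·x − TC at each output: x=0: -192; x=1: -254; x=2: -271; x=3: -258; x=4: -225; x=5: -190; x=6: -156; x=7: -124; x=8: -126; x=9: -174.
Profit is maximized at x = 7. AVC there is 184/7 = $26.29 ≤ P, so producing beats shutting down (which would give -$192).

x = 7; profit = -$124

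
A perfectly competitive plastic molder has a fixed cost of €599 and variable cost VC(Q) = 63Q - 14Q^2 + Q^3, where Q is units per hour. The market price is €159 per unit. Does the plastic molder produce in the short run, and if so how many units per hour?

Produce at Q = 12

From TC, MC = TC'(Q) = 63 - 28Q + 3Q^2 and AVC = VC/Q = 63 - 14Q + Q^2.
AVC is minimized where dAVC/dQ = -14 + 2Q = 0, at Q = 7; min AVC = 63 - 14·7 + 7^2 = €14.
Because €159 ≥ €14, revenue can cover variable cost; the firm operates.
Solving P = MC: -96 - 28Q + 3Q^2 = 0 ⇒ Q = -8/3 or 12. On the upward-sloping branch, Q* = 12.
Check: AVC at Q = 12 is €39 ≤ P, so revenue covers variable cost.
Profit = P·Q − TC = 159·12 − 1067 = €841.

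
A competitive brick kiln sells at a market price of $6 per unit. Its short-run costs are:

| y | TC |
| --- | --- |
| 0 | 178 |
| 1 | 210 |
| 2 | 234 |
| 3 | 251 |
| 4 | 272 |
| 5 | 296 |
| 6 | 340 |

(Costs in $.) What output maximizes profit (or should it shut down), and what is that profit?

Tabulate TR − TC: y=0: -178; y=1: -204; y=2: -222; y=3: -233; y=4: -248; y=5: -266; y=6: -304.
Profit is highest at y = 0. Equivalently, the lowest AVC in the table is 94/4 ≈ $23.50 at y = 4, and P = $6 falls below it — price never covers variable cost, so the firm shuts down and loses only its fixed cost.

y = 0 (shut down); profit = -$178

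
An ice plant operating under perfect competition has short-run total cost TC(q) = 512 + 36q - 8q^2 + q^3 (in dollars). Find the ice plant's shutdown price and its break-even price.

AVC = 36 - 8q + q^2; minimized at q = 4, giving min AVC = $20. That is the shutdown price.
ATC = 512/q + 36 - 8q + q^2. Setting dATC/dq = −512/q^2 − 8 + 2q = 0 gives q = 8 (since 2·8^3 − 8·8^2 = 512).
min ATC = 512/8 + 36 − 8·8 + 8^2 = $100. That is the break-even price.
Between these two prices the firm operates at a loss; above $100 it earns a profit.

Shutdown price = $20; break-even price = $100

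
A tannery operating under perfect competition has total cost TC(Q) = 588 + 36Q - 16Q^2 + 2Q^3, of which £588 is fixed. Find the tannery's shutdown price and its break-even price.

Shutdown price = £4; break-even price = £106

Shutdown price = min AVC. AVC = 36 - 16Q + 2Q^2, with vertex at Q = 4 and minimum £4.
ATC = 588/Q + 36 - 16Q + 2Q^2. Setting dATC/dQ = −588/Q^2 − 16 + 4Q = 0 gives Q = 7 (since 4·7^3 − 16·7^2 = 588).
min ATC = 588/7 + 36 − 16·7 + 2·7^2 = £106. That is the break-even price.
For £4 ≤ P < £106 the firm produces at a loss; below £4 it shuts down.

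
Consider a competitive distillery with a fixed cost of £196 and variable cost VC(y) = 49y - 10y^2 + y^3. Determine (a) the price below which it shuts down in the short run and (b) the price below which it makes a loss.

AVC = 49 - 10y + y^2; minimized at y = 5, giving min AVC = £24. That is the shutdown price.
ATC = 196/y + 49 - 10y + y^2. Setting dATC/dy = −196/y^2 − 10 + 2y = 0 gives y = 7 (since 2·7^3 − 10·7^2 = 196).
min ATC = 196/7 + 49 − 10·7 + 7^2 = £56. That is the break-even price.
For £24 ≤ P < £56 the firm produces at a loss; below £24 it shuts down.

Shutdown price = £24; break-even price = £56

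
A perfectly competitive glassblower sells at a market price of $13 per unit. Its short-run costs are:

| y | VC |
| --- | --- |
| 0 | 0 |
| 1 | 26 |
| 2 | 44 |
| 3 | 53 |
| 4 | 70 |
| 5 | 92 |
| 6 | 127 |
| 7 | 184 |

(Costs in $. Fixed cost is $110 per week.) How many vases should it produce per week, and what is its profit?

Profit at each row (π = 13y − TC): y=0: -110; y=1: -123; y=2: -128; y=3: -124; y=4: -128; y=5: -137; y=6: -159; y=7: -203.
Profit is highest at y = 0. Equivalently, the lowest AVC in the table is 70/4 ≈ $17.50 at y = 4, and P = $13 falls below it — price never covers variable cost, so the firm shuts down and loses only its fixed cost.

y = 0 (shut down); profit = -$110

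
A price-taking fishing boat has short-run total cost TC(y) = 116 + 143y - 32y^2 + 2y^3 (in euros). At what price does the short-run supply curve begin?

€15 per unit

Short-run supply begins at min AVC. From VC = 143y - 32y^2 + 2y^3, AVC = 143 - 32y + 2y^2.
At the minimum of AVC, MC = AVC. MC = 143 - 64y + 6y^2; setting MC = AVC gives 4y^2 - 32y = 0, so y = 8. min AVC = 15.
So the shutdown price is €15.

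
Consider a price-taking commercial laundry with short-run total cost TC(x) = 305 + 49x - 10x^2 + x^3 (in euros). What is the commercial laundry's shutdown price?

€24 per unit

Short-run supply begins at min AVC. From VC = 49x - 10x^2 + x^3, AVC = 49 - 10x + x^2.
dAVC/dx = -10 + 2x = 0 gives x = 5. min AVC = 49 - 10·5 + 5^2 = 24.
For P < €24 the firm produces nothing.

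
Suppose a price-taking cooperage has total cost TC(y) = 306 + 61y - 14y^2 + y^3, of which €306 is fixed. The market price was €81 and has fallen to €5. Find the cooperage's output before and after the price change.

Output falls from 10 to 0 (the firm shuts down)

AVC = 61 - 14y + y^2, minimized at y = 7 where min AVC = €12. MC = 61 - 28y + 3y^2.
At P = €81 ≥ min AVC, set P = MC on the rising branch: y = 10.
At P = €5 < min AVC = €12, price no longer covers variable cost at any output, so the firm shuts down: y = 0.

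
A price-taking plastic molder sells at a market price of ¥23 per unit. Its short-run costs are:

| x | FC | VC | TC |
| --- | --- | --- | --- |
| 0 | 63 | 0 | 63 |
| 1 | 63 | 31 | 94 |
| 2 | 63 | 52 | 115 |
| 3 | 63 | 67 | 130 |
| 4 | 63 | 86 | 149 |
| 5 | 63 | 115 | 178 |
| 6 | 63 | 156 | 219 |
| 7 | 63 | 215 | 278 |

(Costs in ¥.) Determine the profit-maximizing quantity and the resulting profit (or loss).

x = 4; profit = -¥57

Tabulate TR − TC: x=0: -63; x=1: -71; x=2: -69; x=3: -61; x=4: -57; x=5: -63; x=6: -81; x=7: -117.
Profit is maximized at x = 4. AVC there is 86/4 = ¥21.50 ≤ P, so producing beats shutting down (which would give -¥63).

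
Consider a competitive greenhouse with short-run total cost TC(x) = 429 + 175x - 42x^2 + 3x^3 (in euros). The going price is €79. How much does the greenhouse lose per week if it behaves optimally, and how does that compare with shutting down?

AVC = 175 - 42x + 3x^2; min AVC = €28 at x = 7. Since P = €79 ≥ min AVC, the firm produces.
With MC = 175 - 84x + 9x^2, P = MC on the upward-sloping part at x* = 8.
TR = 79·8 = 632. TC = 429 + 248 = 677. Profit = 632 − 677 = -€45.
Shutting down would mean losing the fixed cost of €429, so operating at a loss of €45 is better by €384.

Profit = -€45 at x = 8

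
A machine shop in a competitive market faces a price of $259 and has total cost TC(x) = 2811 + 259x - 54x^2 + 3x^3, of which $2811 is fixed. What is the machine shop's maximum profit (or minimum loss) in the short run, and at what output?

Profit = -$219 at x = 12

AVC = 259 - 54x + 3x^2 has its minimum $16 at x = 9; price $259 clears that bar, so the firm operates.
With MC = 259 - 108x + 9x^2, P = MC on the upward-sloping part at x* = 12.
TR = 259·12 = 3108. TC = 2811 + 516 = 3327. Profit = 3108 − 3327 = -$219.
By producing, the firm covers all variable cost plus $2592 of fixed cost; shutting down would lose the full $2811.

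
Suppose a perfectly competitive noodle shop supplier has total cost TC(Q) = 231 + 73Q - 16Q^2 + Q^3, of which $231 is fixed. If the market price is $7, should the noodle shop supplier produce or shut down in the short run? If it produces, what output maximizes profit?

Strip out fixed cost: VC = 73Q - 16Q^2 + Q^3. Then AVC = 73 - 16Q + Q^2 and MC = 73 - 32Q + 3Q^2.
AVC is minimized where dAVC/dQ = -16 + 2Q = 0, at Q = 8; min AVC = 73 - 16·8 + 8^2 = $9.
With P < min AVC ($7 < $9), every unit sold adds to the loss.
Best response: produce nothing and absorb the $231 fixed cost.

Shut down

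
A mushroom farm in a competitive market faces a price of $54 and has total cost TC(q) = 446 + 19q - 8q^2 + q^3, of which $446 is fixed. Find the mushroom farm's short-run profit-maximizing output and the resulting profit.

Profit = -$152 at q = 7

AVC = 19 - 8q + q^2; min AVC = $3 at q = 4. Since P = $54 ≥ min AVC, the firm produces.
With MC = 19 - 16q + 3q^2, P = MC on the upward-sloping part at q* = 7.
TR = 54·7 = 378. TC = 446 + 84 = 530. Profit = 378 − 530 = -$152.
By producing, the firm covers all variable cost plus $294 of fixed cost; shutting down would lose the full $446.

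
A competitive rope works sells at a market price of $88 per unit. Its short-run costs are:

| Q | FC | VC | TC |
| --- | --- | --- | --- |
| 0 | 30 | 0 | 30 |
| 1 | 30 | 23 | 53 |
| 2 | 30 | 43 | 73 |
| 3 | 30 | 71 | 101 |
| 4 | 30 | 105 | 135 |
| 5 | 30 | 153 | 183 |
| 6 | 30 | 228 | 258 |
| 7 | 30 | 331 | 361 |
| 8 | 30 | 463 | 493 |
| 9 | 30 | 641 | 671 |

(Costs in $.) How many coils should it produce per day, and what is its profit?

Q = 6; profit = $270

Profit at each row (π = 88Q − TC): Q=0: -30; Q=1: 35; Q=2: 103; Q=3: 163; Q=4: 217; Q=5: 257; Q=6: 270; Q=7: 255; Q=8: 211; Q=9: 121.
Profit is maximized at Q = 6. AVC there is 228/6 = $38 ≤ P, so producing beats shutting down (which would give -$30).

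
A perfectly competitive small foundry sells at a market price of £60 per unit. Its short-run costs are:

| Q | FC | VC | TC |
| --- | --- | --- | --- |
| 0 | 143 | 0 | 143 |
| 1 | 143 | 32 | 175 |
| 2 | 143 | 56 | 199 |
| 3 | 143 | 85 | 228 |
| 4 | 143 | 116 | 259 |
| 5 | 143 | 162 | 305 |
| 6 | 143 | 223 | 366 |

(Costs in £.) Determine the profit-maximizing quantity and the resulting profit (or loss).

Q = 5; profit = -£5

Tabulate TR − TC: Q=0: -143; Q=1: -115; Q=2: -79; Q=3: -48; Q=4: -19; Q=5: -5; Q=6: -6.
Profit is maximized at Q = 5. AVC there is 162/5 = £32.40 ≤ P, so producing beats shutting down (which would give -£143).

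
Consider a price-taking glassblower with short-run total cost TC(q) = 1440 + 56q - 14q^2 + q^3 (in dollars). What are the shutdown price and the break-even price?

Shutdown price = min AVC. AVC = 56 - 14q + q^2, with vertex at q = 7 and minimum $7.
ATC = 1440/q + 56 - 14q + q^2. Setting dATC/dq = −1440/q^2 − 14 + 2q = 0 gives q = 12 (since 2·12^3 − 14·12^2 = 1440).
min ATC = 1440/12 + 56 − 14·12 + 12^2 = $152. That is the break-even price.
Between these two prices the firm operates at a loss; above $152 it earns a profit.

Shutdown price = $7; break-even price = $152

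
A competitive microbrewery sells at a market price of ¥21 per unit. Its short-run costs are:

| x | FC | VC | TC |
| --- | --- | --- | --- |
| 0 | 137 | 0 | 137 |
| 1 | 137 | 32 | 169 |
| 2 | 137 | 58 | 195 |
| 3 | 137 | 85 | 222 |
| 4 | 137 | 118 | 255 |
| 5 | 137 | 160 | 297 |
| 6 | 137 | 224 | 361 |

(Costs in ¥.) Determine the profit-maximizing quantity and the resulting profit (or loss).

Tabulate TR − TC: x=0: -137; x=1: -148; x=2: -153; x=3: -159; x=4: -171; x=5: -192; x=6: -235.
Profit is highest at x = 0. Equivalently, the lowest AVC in the table is 85/3 ≈ ¥28.33 at x = 3, and P = ¥21 falls below it — price never covers variable cost, so the firm shuts down and loses only its fixed cost.

x = 0 (shut down); profit = -¥137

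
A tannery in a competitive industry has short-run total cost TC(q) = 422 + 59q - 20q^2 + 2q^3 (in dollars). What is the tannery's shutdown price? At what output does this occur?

The shutdown price is the minimum of AVC. VC = 59q - 20q^2 + 2q^3, so AVC = 59 - 20q + 2q^2.
At the minimum of AVC, MC = AVC. MC = 59 - 40q + 6q^2; setting MC = AVC gives 4q^2 - 20q = 0, so q = 5. min AVC = 9.
The firm shuts down for any P below $9.

$9 per unit, at q = 5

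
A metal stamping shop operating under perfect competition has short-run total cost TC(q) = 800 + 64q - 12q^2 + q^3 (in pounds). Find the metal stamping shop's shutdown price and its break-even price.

Shutdown price = min AVC. AVC = 64 - 12q + q^2, with vertex at q = 6 and minimum £28.
ATC = 800/q + 64 - 12q + q^2. Setting dATC/dq = −800/q^2 − 12 + 2q = 0 gives q = 10 (since 2·10^3 − 12·10^2 = 800).
min ATC = 800/10 + 64 − 12·10 + 10^2 = £124. That is the break-even price.
For £28 ≤ P < £124 the firm produces at a loss; below £28 it shuts down.

Shutdown price = £28; break-even price = £124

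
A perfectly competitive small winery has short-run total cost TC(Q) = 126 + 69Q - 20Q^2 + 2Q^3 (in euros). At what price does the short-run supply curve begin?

€19 per unit

The firm shuts down when price falls below the minimum of average variable cost. AVC = VC/Q = 69 - 20Q + 2Q^2.
At the minimum of AVC, MC = AVC. MC = 69 - 40Q + 6Q^2; setting MC = AVC gives 4Q^2 - 20Q = 0, so Q = 5. min AVC = 19.
For P < €19 the firm produces nothing.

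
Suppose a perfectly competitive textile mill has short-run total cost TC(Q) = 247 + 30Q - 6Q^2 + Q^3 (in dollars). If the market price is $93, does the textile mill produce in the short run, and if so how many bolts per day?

Variable cost is VC = 30Q - 6Q^2 + Q^3, so AVC = VC/Q = 30 - 6Q + Q^2 and MC = dTC/dQ = 30 - 12Q + 3Q^2.
AVC is minimized where dAVC/dQ = -6 + 2Q = 0, at Q = 3; min AVC = 30 - 6·3 + 3^2 = $21.
Since P = $93 ≥ min AVC = $21, price covers variable cost and the firm should produce.
Solving P = MC: -63 - 12Q + 3Q^2 = 0 ⇒ Q = -3 or 7. On the upward-sloping branch, Q* = 7.
Check: AVC at Q = 7 is $37 ≤ P, so revenue covers variable cost.
Profit = P·Q − TC = 93·7 − 506 = $145.

Produce at Q = 7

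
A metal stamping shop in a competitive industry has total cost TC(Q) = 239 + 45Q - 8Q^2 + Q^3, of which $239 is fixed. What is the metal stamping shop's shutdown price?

The shutdown price is the minimum of AVC. VC = 45Q - 8Q^2 + Q^3, so AVC = 45 - 8Q + Q^2.
dAVC/dQ = -8 + 2Q = 0 gives Q = 4. min AVC = 45 - 8·4 + 4^2 = 29.
The firm shuts down for any P below $29.

$29 per unit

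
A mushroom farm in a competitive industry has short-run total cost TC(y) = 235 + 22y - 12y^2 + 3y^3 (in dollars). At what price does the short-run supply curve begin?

$10 per unit

The firm shuts down when price falls below the minimum of average variable cost. AVC = VC/y = 22 - 12y + 3y^2.
dAVC/dy = -12 + 6y = 0 gives y = 2. min AVC = 22 - 12·2 + 3·2^2 = 10.
For P < $10 the firm produces nothing.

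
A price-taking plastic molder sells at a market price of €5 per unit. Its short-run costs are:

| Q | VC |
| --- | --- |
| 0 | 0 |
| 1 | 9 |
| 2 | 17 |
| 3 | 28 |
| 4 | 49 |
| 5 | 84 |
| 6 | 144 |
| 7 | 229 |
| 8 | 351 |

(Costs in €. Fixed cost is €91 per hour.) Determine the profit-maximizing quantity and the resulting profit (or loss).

Q = 0 (shut down); profit = -€91

Profit at each row (π = 5Q − TC): Q=0: -91; Q=1: -95; Q=2: -98; Q=3: -104; Q=4: -120; Q=5: -150; Q=6: -205; Q=7: -285; Q=8: -402.
Profit is highest at Q = 0. Equivalently, the lowest AVC in the table is 17/2 ≈ €8.50 at Q = 2, and P = €5 falls below it — price never covers variable cost, so the firm shuts down and loses only its fixed cost.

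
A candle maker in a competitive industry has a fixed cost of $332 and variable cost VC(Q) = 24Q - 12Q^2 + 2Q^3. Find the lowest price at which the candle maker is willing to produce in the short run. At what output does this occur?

$6 per unit, at Q = 3

Short-run supply begins at min AVC. From VC = 24Q - 12Q^2 + 2Q^3, AVC = 24 - 12Q + 2Q^2.
At the minimum of AVC, MC = AVC. MC = 24 - 24Q + 6Q^2; setting MC = AVC gives 4Q^2 - 12Q = 0, so Q = 3. min AVC = 6.
The firm shuts down for any P below $6.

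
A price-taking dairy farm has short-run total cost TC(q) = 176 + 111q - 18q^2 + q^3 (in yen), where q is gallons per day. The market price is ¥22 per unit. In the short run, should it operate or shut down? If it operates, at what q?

Shut down

Strip out fixed cost: VC = 111q - 18q^2 + q^3. Then AVC = 111 - 18q + q^2 and MC = 111 - 36q + 3q^2.
The AVC parabola has its vertex at q = 18/2 = 9, where AVC = 111 - 18·9 + 9^2 = ¥30.
P = ¥22 lies below min AVC = ¥30; no output level covers variable cost.
Shutting down limits the loss to fixed cost, ¥176.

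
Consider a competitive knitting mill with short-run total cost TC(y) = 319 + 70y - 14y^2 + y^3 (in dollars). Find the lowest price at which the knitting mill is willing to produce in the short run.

$21 per unit

The firm shuts down when price falls below the minimum of average variable cost. AVC = VC/y = 70 - 14y + y^2.
dAVC/dy = -14 + 2y = 0 gives y = 7. min AVC = 70 - 14·7 + 7^2 = 21.
The firm shuts down for any P below $21.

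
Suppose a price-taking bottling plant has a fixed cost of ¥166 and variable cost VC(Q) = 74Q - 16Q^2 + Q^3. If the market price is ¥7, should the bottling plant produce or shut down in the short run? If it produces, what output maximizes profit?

Shut down

From TC, MC = TC'(Q) = 74 - 32Q + 3Q^2 and AVC = VC/Q = 74 - 16Q + Q^2.
AVC hits its minimum where MC = AVC, at Q = 8, giving min AVC = 74 - 16·8 + 8^2 = ¥10.
P = ¥7 lies below min AVC = ¥10; no output level covers variable cost.
The firm minimizes its loss by shutting down and losing only its fixed cost of ¥166.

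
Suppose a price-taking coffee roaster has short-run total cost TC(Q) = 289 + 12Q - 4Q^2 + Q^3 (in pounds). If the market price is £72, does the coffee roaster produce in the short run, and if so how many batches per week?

Strip out fixed cost: VC = 12Q - 4Q^2 + Q^3. Then AVC = 12 - 4Q + Q^2 and MC = 12 - 8Q + 3Q^2.
AVC is minimized where dAVC/dQ = -4 + 2Q = 0, at Q = 2; min AVC = 12 - 4·2 + 2^2 = £8.
Since P = £72 ≥ min AVC = £8, price covers variable cost and the firm should produce.
P = MC gives -60 - 8Q + 3Q^2 = 0, with roots -10/3 and 6. Take the larger (rising MC): Q* = 6.
Check: AVC at Q = 6 is £24 ≤ P, so revenue covers variable cost.
Profit = P·Q − TC = 72·6 − 433 = -£1, a loss, but smaller than the £289 fixed cost the firm would lose by shutting down.

Produce at Q = 6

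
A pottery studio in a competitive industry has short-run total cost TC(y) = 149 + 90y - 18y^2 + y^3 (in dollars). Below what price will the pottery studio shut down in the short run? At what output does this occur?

The shutdown price is the minimum of AVC. VC = 90y - 18y^2 + y^3, so AVC = 90 - 18y + y^2.
At the minimum of AVC, MC = AVC. MC = 90 - 36y + 3y^2; setting MC = AVC gives 2y^2 - 18y = 0, so y = 9. min AVC = 9.
For P < $9 the firm produces nothing.

$9 per unit, at y = 9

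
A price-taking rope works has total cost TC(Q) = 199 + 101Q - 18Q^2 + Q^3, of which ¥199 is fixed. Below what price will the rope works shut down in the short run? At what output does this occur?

¥20 per unit, at Q = 9

The firm shuts down when price falls below the minimum of average variable cost. AVC = VC/Q = 101 - 18Q + Q^2.
dAVC/dQ = -18 + 2Q = 0 gives Q = 9. min AVC = 101 - 18·9 + 9^2 = 20.
So the shutdown price is ¥20.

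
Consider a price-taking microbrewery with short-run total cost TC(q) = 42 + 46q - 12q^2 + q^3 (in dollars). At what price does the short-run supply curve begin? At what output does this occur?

$10 per unit, at q = 6

The firm shuts down when price falls below the minimum of average variable cost. AVC = VC/q = 46 - 12q + q^2.
dAVC/dq = -12 + 2q = 0 gives q = 6. min AVC = 46 - 12·6 + 6^2 = 10.
The firm shuts down for any P below $10.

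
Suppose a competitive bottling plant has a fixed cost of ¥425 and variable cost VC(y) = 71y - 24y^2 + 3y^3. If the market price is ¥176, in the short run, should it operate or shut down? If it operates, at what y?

Strip out fixed cost: VC = 71y - 24y^2 + 3y^3. Then AVC = 71 - 24y + 3y^2 and MC = 71 - 48y + 9y^2.
AVC is minimized where dAVC/dy = -24 + 6y = 0, at y = 4; min AVC = 71 - 24·4 + 3·4^2 = ¥23.
Since P = ¥176 ≥ min AVC = ¥23, price covers variable cost and the firm should produce.
P = MC gives -105 - 48y + 9y^2 = 0, with roots -5/3 and 7. Take the larger (rising MC): y* = 7.
Check: AVC at y = 7 is ¥50 ≤ P, so revenue covers variable cost.
Profit = P·y − TC = 176·7 − 775 = ¥457.

Produce at y = 7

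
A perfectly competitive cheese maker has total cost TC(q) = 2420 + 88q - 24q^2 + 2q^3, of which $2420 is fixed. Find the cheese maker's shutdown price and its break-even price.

Shutdown price = min AVC. AVC = 88 - 24q + 2q^2, with vertex at q = 6 and minimum $16.
ATC = 2420/q + 88 - 24q + 2q^2. Setting dATC/dq = −2420/q^2 − 24 + 4q = 0 gives q = 11 (since 4·11^3 − 24·11^2 = 2420).
min ATC = 2420/11 + 88 − 24·11 + 2·11^2 = $286. That is the break-even price.
Between these two prices the firm operates at a loss; above $286 it earns a profit.

Shutdown price = $16; break-even price = $286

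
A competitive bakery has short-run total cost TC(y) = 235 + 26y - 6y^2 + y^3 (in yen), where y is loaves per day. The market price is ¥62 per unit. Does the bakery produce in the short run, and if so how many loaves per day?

Strip out fixed cost: VC = 26y - 6y^2 + y^3. Then AVC = 26 - 6y + y^2 and MC = 26 - 12y + 3y^2.
The AVC parabola has its vertex at y = 6/2 = 3, where AVC = 26 - 6·3 + 3^2 = ¥17.
Since P = ¥62 ≥ min AVC = ¥17, price covers variable cost and the firm should produce.
Set P = MC: 62 = 26 - 12y + 3y^2 → -36 - 12y + 3y^2 = 0. The roots are y = -2 and y = 6; the profit-maximizing output is on the rising part of MC, so y* = 6.
Check: AVC at y = 6 is ¥26 ≤ P, so revenue covers variable cost.
Profit = P·y − TC = 62·6 − 391 = -¥19, a loss, but smaller than the ¥235 fixed cost the firm would lose by shutting down.

Produce at y = 6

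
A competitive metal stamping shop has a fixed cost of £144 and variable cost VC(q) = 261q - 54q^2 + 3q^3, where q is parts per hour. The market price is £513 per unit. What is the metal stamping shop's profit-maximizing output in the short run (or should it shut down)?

Produce at q = 14

From TC, MC = TC'(q) = 261 - 108q + 9q^2 and AVC = VC/q = 261 - 54q + 3q^2.
AVC hits its minimum where MC = AVC, at q = 9, giving min AVC = 261 - 54·9 + 3·9^2 = £18.
P = £513 exceeds min AVC = £18, so the firm stays open.
Solving P = MC: -252 - 108q + 9q^2 = 0 ⇒ q = -2 or 14. On the upward-sloping branch, q* = 14.
Check: AVC at q = 14 is £93 ≤ P, so revenue covers variable cost.
Profit = P·q − TC = 513·14 − 1446 = £5736.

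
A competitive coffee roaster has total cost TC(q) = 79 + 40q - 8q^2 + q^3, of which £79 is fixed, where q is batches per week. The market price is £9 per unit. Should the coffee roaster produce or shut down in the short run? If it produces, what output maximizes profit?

Shut down

From TC, MC = TC'(q) = 40 - 16q + 3q^2 and AVC = VC/q = 40 - 8q + q^2.
The AVC parabola has its vertex at q = 8/2 = 4, where AVC = 40 - 8·4 + 4^2 = £24.
P = £9 lies below min AVC = £24; no output level covers variable cost.
Best response: produce nothing and absorb the £79 fixed cost.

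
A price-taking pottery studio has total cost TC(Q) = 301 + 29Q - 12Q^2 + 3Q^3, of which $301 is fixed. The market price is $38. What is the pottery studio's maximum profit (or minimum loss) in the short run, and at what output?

Profit = -$247 at Q = 3

AVC = 29 - 12Q + 3Q^2 has its minimum $17 at Q = 2; price $38 clears that bar, so the firm operates.
MC = 29 - 24Q + 9Q^2. Setting P = MC and taking the root on the rising branch gives Q* = 3.
TR = 38·3 = 114. TC = 301 + 60 = 361. Profit = 114 − 361 = -$247.
By producing, the firm covers all variable cost plus $54 of fixed cost; shutting down would lose the full $301.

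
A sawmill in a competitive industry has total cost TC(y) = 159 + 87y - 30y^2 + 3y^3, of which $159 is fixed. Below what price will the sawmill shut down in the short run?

The shutdown price is the minimum of AVC. VC = 87y - 30y^2 + 3y^3, so AVC = 87 - 30y + 3y^2.
At the minimum of AVC, MC = AVC. MC = 87 - 60y + 9y^2; setting MC = AVC gives 6y^2 - 30y = 0, so y = 5. min AVC = 12.
For P < $12 the firm produces nothing.

$12 per unit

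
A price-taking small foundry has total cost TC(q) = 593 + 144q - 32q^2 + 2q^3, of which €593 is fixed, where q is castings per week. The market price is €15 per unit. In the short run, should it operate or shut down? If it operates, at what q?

Shut down

Strip out fixed cost: VC = 144q - 32q^2 + 2q^3. Then AVC = 144 - 32q + 2q^2 and MC = 144 - 64q + 6q^2.
The AVC parabola has its vertex at q = 32/4 = 8, where AVC = 144 - 32·8 + 2·8^2 = €16.
P = €15 lies below min AVC = €16; no output level covers variable cost.
Best response: produce nothing and absorb the €593 fixed cost.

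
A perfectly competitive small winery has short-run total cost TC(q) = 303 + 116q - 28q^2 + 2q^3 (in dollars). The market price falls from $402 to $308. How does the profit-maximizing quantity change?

MC = 116 - 56q + 6q^2; the shutdown threshold is min AVC = $18 (at q = 7).
With P = $402 above the shutdown price, P = MC gives q = 13.
At P = $308 ≥ min AVC, set P = MC: q = 12. The firm stays open but cuts output.

Output falls from 13 to 12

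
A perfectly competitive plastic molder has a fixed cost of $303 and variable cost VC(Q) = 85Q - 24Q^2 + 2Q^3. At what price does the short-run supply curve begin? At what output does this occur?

Short-run supply begins at min AVC. From VC = 85Q - 24Q^2 + 2Q^3, AVC = 85 - 24Q + 2Q^2.
At the minimum of AVC, MC = AVC. MC = 85 - 48Q + 6Q^2; setting MC = AVC gives 4Q^2 - 24Q = 0, so Q = 6. min AVC = 13.
So the shutdown price is $13.

$13 per unit, at Q = 6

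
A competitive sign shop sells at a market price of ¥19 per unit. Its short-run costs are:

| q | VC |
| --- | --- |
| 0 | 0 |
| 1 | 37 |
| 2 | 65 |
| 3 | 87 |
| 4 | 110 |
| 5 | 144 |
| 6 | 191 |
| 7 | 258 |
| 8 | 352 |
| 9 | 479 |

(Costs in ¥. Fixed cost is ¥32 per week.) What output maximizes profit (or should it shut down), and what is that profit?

q = 0 (shut down); profit = -¥32

Tabulate TR − TC: q=0: -32; q=1: -50; q=2: -59; q=3: -62; q=4: -66; q=5: -81; q=6: -109; q=7: -157; q=8: -232; q=9: -340.
Profit is highest at q = 0. Equivalently, the lowest AVC in the table is 110/4 ≈ ¥27.50 at q = 4, and P = ¥19 falls below it — price never covers variable cost, so the firm shuts down and loses only its fixed cost.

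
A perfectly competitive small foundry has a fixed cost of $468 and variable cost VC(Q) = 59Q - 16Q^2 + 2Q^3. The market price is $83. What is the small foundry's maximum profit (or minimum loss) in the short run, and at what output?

AVC = 59 - 16Q + 2Q^2 has its minimum $27 at Q = 4; price $83 clears that bar, so the firm operates.
MC = 59 - 32Q + 6Q^2. Setting P = MC and taking the root on the rising branch gives Q* = 6.
TR = 83·6 = 498. TC = 468 + 210 = 678. Profit = 498 − 678 = -$180.
That loss of $180 beats the $468 the firm would lose by shutting down; producing recovers $288 of fixed cost.

Profit = -$180 at Q = 6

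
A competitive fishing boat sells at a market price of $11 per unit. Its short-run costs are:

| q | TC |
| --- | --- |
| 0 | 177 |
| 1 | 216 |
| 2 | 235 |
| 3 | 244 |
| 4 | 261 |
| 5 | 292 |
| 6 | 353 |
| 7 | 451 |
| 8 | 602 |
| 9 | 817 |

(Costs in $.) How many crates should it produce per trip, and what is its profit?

Tabulate TR − TC: q=0: -177; q=1: -205; q=2: -213; q=3: -211; q=4: -217; q=5: -237; q=6: -287; q=7: -374; q=8: -514; q=9: -718.
Profit is highest at q = 0. Equivalently, the lowest AVC in the table is 84/4 ≈ $21 at q = 4, and P = $11 falls below it — price never covers variable cost, so the firm shuts down and loses only its fixed cost.

q = 0 (shut down); profit = -$177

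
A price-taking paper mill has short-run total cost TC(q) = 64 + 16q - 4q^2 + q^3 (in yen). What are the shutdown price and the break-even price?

AVC = 16 - 4q + q^2; minimized at q = 2, giving min AVC = ¥12. That is the shutdown price.
ATC = 64/q + 16 - 4q + q^2. Setting dATC/dq = −64/q^2 − 4 + 2q = 0 gives q = 4 (since 2·4^3 − 4·4^2 = 64).
min ATC = 64/4 + 16 − 4·4 + 4^2 = ¥32. That is the break-even price.
For ¥12 ≤ P < ¥32 the firm produces at a loss; below ¥12 it shuts down.

Shutdown price = ¥12; break-even price = ¥32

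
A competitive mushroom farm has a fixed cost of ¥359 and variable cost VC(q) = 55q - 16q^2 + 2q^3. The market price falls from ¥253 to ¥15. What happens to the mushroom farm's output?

MC = 55 - 32q + 6q^2; the shutdown threshold is min AVC = ¥23 (at q = 4).
At P = ¥253 ≥ min AVC, set P = MC on the rising branch: q = 9.
At P = ¥15 < min AVC = ¥23, price no longer covers variable cost at any output, so the firm shuts down: q = 0.

Output falls from 9 to 0 (the firm shuts down)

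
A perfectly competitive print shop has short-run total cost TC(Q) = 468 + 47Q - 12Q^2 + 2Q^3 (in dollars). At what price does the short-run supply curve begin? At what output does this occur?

$29 per unit, at Q = 3

The firm shuts down when price falls below the minimum of average variable cost. AVC = VC/Q = 47 - 12Q + 2Q^2.
At the minimum of AVC, MC = AVC. MC = 47 - 24Q + 6Q^2; setting MC = AVC gives 4Q^2 - 12Q = 0, so Q = 3. min AVC = 29.
For P < $29 the firm produces nothing.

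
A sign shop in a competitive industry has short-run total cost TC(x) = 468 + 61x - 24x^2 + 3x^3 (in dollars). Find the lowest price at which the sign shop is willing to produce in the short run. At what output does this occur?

$13 per unit, at x = 4

The shutdown price is the minimum of AVC. VC = 61x - 24x^2 + 3x^3, so AVC = 61 - 24x + 3x^2.
At the minimum of AVC, MC = AVC. MC = 61 - 48x + 9x^2; setting MC = AVC gives 6x^2 - 24x = 0, so x = 4. min AVC = 13.
For P < $13 the firm produces nothing.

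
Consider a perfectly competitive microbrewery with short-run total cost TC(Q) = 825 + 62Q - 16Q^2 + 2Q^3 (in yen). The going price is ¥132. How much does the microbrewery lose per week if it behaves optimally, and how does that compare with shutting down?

Profit = -¥237 at Q = 7

AVC = 62 - 16Q + 2Q^2 has its minimum ¥30 at Q = 4; price ¥132 clears that bar, so the firm operates.
MC = 62 - 32Q + 6Q^2. Setting P = MC and taking the root on the rising branch gives Q* = 7.
TR = 132·7 = 924. TC = 825 + 336 = 1161. Profit = 924 − 1161 = -¥237.
Shutting down would mean losing the fixed cost of ¥825, so operating at a loss of ¥237 is better by ¥588.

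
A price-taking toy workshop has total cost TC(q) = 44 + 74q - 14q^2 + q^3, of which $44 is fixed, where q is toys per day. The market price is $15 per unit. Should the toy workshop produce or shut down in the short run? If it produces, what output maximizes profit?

Shut down

From TC, MC = TC'(q) = 74 - 28q + 3q^2 and AVC = VC/q = 74 - 14q + q^2.
AVC hits its minimum where MC = AVC, at q = 7, giving min AVC = 74 - 14·7 + 7^2 = $25.
Since P = $15 < min AVC = $25, price fails to cover variable cost at any output.
Best response: produce nothing and absorb the $44 fixed cost.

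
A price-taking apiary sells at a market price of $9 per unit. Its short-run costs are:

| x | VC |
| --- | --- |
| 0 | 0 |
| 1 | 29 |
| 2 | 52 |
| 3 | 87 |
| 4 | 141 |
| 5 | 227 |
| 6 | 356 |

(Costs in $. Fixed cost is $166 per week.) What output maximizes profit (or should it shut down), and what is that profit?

Compute π = P·x − TC at each output: x=0: -166; x=1: -186; x=2: -200; x=3: -226; x=4: -271; x=5: -348; x=6: -468.
Profit is highest at x = 0. Equivalently, the lowest AVC in the table is 52/2 ≈ $26 at x = 2, and P = $9 falls below it — price never covers variable cost, so the firm shuts down and loses only its fixed cost.

x = 0 (shut down); profit = -$166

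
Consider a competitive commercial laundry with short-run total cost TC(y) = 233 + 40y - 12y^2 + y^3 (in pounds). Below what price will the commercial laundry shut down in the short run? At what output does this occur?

£4 per unit, at y = 6

The shutdown price is the minimum of AVC. VC = 40y - 12y^2 + y^3, so AVC = 40 - 12y + y^2.
dAVC/dy = -12 + 2y = 0 gives y = 6. min AVC = 40 - 12·6 + 6^2 = 4.
For P < £4 the firm produces nothing.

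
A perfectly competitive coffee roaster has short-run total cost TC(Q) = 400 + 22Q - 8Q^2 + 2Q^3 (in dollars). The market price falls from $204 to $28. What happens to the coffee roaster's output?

Output falls from 7 to 3

MC = 22 - 16Q + 6Q^2; the shutdown threshold is min AVC = $14 (at Q = 2).
At P = $204 ≥ min AVC, set P = MC on the rising branch: Q = 7.
At P = $28 ≥ min AVC, set P = MC: Q = 3. The firm stays open but cuts output.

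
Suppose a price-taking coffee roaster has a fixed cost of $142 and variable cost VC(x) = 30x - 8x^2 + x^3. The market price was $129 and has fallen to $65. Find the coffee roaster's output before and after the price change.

MC = 30 - 16x + 3x^2; the shutdown threshold is min AVC = $14 (at x = 4).
With P = $129 above the shutdown price, P = MC gives x = 9.
At P = $65 ≥ min AVC, set P = MC: x = 7. The firm stays open but cuts output.

Output falls from 9 to 7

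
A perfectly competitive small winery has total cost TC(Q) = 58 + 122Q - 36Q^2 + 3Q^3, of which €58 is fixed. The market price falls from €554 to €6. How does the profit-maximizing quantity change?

Output falls from 12 to 0 (the firm shuts down)

AVC = 122 - 36Q + 3Q^2, minimized at Q = 6 where min AVC = €14. MC = 122 - 72Q + 9Q^2.
With P = €554 above the shutdown price, P = MC gives Q = 12.
At P = €6 < min AVC = €14, price no longer covers variable cost at any output, so the firm shuts down: Q = 0.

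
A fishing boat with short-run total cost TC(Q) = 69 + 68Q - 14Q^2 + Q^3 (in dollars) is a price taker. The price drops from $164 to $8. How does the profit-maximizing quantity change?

Output falls from 12 to 0 (the firm shuts down)

AVC = 68 - 14Q + Q^2, minimized at Q = 7 where min AVC = $19. MC = 68 - 28Q + 3Q^2.
With P = $164 above the shutdown price, P = MC gives Q = 12.
At P = $8 < min AVC = $19, price no longer covers variable cost at any output, so the firm shuts down: Q = 0.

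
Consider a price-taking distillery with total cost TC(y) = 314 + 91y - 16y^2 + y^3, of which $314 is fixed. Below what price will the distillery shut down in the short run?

The shutdown price is the minimum of AVC. VC = 91y - 16y^2 + y^3, so AVC = 91 - 16y + y^2.
At the minimum of AVC, MC = AVC. MC = 91 - 32y + 3y^2; setting MC = AVC gives 2y^2 - 16y = 0, so y = 8. min AVC = 27.
For P < $27 the firm produces nothing.

$27 per unit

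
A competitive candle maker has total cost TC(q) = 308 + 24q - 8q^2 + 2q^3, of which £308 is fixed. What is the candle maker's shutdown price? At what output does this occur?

£16 per unit, at q = 2

The firm shuts down when price falls below the minimum of average variable cost. AVC = VC/q = 24 - 8q + 2q^2.
At the minimum of AVC, MC = AVC. MC = 24 - 16q + 6q^2; setting MC = AVC gives 4q^2 - 8q = 0, so q = 2. min AVC = 16.
For P < £16 the firm produces nothing.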